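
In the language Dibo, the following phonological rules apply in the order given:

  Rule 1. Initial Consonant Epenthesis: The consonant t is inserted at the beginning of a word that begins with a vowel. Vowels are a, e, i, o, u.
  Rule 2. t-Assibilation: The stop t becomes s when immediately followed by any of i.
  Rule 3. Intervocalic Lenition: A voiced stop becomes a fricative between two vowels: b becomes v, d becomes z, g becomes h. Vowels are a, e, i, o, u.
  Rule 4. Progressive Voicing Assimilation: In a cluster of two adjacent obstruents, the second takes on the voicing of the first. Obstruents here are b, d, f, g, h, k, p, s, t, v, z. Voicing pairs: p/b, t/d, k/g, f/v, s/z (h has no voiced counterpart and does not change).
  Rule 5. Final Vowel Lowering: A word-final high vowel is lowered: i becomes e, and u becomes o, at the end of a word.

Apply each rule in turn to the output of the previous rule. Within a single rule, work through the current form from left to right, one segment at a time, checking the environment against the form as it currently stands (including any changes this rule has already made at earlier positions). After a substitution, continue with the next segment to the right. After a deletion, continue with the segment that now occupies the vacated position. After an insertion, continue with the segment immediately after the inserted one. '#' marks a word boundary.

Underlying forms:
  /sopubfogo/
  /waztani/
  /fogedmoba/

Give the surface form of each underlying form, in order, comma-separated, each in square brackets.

/sopubfogo/:
  Rule 1 Initial Consonant Epenthesis: no change — [sopubfogo]
  Rule 2 t-Assibilation: no change — [sopubfogo]
  Rule 3 Intervocalic Lenition: [sopubfogo] → [sopubfoho]
  Rule 4 Progressive Voicing Assimilation: [sopubfoho] → [sopubvoho]
  Rule 5 Final Vowel Lowering: no change — [sopubvoho]
/waztani/:
  Rule 1 Initial Consonant Epenthesis: no change — [waztani]
  Rule 2 t-Assibilation: no change — [waztani]
  Rule 3 Intervocalic Lenition: no change — [waztani]
  Rule 4 Progressive Voicing Assimilation: [waztani] → [wazdani]
  Rule 5 Final Vowel Lowering: [wazdani] → [wazdane]
/fogedmoba/:
  Rule 1 Initial Consonant Epenthesis: no change — [fogedmoba]
  Rule 2 t-Assibilation: no change — [fogedmoba]
  Rule 3 Intervocalic Lenition: [fogedmoba] → [fohedmova]
  Rule 4 Progressive Voicing Assimilation: no change — [fohedmova]
  Rule 5 Final Vowel Lowering: no change — [fohedmova]

[sopubvoho], [wazdane], [fohedmova]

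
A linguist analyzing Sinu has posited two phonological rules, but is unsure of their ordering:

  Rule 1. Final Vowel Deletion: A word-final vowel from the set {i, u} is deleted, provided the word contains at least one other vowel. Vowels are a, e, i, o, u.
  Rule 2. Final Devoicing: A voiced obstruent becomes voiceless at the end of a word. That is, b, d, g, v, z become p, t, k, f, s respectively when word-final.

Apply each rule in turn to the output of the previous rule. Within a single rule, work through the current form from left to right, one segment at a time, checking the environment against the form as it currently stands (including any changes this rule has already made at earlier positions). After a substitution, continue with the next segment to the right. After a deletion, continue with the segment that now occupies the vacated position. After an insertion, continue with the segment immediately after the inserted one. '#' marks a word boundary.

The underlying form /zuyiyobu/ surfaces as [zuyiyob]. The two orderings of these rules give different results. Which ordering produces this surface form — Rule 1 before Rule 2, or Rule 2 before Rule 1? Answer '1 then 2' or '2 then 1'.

2 then 1

Order 1 then 2:
  1 Final Vowel Deletion: [zuyiyobu] → [zuyiyob]
  2 Final Devoicing: [zuyiyob] → [zuyiyop]
  result: [zuyiyop]
Order 2 then 1:
  2 Final Devoicing: no change — [zuyiyobu]
  1 Final Vowel Deletion: [zuyiyobu] → [zuyiyob]
  result: [zuyiyob]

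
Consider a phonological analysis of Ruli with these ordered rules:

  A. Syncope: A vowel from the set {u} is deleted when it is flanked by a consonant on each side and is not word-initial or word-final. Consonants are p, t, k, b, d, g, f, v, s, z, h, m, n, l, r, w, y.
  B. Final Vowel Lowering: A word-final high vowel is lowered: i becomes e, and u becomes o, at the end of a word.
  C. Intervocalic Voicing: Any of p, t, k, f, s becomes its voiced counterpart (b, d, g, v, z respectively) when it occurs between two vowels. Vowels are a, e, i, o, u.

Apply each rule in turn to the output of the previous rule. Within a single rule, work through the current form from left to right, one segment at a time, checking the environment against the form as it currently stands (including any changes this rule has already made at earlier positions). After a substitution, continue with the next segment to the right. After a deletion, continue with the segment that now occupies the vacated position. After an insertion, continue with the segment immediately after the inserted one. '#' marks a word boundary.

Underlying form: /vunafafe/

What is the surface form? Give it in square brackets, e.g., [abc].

[vnavave]

A Syncope: [vunafafe] → [vnafafe]
B Final Vowel Lowering: no change — [vnafafe]
C Intervocalic Voicing: [vnafafe] → [vnavave]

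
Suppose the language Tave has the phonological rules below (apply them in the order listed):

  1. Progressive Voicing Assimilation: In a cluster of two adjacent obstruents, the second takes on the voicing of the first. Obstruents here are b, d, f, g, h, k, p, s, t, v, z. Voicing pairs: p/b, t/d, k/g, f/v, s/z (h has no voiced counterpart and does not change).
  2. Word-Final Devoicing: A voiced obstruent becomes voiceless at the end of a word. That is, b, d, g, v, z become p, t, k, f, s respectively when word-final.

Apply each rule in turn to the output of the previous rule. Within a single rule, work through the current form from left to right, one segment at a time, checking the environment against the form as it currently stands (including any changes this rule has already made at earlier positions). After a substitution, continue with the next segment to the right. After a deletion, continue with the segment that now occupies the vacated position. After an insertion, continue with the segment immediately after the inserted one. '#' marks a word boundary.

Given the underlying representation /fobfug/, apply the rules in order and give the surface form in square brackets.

1 Progressive Voicing Assimilation: [fobfug] → [fobvug]
2 Word-Final Devoicing: [fobvug] → [fobvuk]

[fobvuk]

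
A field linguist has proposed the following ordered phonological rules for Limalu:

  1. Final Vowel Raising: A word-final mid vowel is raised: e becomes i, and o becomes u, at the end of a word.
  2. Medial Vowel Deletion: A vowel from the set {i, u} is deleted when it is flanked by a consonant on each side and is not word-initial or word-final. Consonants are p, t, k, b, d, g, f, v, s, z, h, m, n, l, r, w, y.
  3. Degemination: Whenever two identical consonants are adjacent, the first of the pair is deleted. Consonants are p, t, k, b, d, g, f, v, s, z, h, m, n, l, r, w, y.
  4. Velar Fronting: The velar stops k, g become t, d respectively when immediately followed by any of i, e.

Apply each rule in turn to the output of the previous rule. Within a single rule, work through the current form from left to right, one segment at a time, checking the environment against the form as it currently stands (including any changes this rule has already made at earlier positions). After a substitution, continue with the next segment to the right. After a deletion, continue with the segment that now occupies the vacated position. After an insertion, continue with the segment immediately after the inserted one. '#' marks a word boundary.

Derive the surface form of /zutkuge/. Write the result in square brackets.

[ztkdi]

1 Final Vowel Raising: [zutkuge] → [zutkugi]
2 Medial Vowel Deletion: [zutkugi] → [ztkgi]
3 Degemination: no change — [ztkgi]
4 Velar Fronting: [ztkgi] → [ztkdi]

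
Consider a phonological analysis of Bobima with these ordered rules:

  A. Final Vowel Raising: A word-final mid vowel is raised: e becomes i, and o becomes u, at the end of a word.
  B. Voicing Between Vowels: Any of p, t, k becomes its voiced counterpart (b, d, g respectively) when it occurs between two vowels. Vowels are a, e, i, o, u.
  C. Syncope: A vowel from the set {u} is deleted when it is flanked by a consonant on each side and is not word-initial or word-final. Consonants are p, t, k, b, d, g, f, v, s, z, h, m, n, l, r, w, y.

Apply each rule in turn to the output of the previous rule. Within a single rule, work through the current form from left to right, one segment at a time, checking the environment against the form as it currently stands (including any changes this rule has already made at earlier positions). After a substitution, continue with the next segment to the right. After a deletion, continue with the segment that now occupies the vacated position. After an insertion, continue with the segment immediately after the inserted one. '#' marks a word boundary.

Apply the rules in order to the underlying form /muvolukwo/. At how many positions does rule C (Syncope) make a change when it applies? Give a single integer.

A Final Vowel Raising: [muvolukwo] → [muvolukwu]
B Voicing Between Vowels: no change — [muvolukwu]
C Syncope: [muvolukwu] → [mvolkwu]
Rule C changed 2 position(s).

2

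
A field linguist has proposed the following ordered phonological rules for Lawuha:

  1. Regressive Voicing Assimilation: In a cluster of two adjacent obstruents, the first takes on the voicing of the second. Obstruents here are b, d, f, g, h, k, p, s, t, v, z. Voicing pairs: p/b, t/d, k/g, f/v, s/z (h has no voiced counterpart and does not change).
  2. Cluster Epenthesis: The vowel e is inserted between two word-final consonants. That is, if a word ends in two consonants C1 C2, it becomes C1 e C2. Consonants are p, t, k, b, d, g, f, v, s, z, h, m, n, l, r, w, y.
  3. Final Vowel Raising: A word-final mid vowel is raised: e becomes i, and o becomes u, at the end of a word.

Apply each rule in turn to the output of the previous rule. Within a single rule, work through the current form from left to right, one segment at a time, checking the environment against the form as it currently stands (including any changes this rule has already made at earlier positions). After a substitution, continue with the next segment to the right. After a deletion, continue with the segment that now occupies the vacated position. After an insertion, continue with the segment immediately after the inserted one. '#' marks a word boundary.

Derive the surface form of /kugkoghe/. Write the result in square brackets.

[kukkokhi]

1 Regressive Voicing Assimilation: [kugkoghe] → [kukkokhe]
2 Cluster Epenthesis: no change — [kukkokhe]
3 Final Vowel Raising: [kukkokhe] → [kukkokhi]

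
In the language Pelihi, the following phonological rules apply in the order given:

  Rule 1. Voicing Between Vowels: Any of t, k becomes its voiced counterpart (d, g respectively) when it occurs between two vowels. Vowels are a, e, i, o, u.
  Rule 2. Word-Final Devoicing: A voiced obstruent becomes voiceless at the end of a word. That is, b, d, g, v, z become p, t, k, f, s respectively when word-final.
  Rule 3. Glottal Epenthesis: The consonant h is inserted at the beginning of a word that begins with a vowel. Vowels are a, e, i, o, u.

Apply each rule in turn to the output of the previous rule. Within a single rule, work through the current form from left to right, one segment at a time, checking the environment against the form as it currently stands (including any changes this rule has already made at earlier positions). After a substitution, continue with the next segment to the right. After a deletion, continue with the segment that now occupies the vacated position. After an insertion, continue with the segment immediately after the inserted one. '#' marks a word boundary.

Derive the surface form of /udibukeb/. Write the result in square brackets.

Rule 1 Voicing Between Vowels: [udibukeb] → [udibugeb]
Rule 2 Word-Final Devoicing: [udibugeb] → [udibugep]
Rule 3 Glottal Epenthesis: [udibugep] → [hudibugep]

[hudibugep]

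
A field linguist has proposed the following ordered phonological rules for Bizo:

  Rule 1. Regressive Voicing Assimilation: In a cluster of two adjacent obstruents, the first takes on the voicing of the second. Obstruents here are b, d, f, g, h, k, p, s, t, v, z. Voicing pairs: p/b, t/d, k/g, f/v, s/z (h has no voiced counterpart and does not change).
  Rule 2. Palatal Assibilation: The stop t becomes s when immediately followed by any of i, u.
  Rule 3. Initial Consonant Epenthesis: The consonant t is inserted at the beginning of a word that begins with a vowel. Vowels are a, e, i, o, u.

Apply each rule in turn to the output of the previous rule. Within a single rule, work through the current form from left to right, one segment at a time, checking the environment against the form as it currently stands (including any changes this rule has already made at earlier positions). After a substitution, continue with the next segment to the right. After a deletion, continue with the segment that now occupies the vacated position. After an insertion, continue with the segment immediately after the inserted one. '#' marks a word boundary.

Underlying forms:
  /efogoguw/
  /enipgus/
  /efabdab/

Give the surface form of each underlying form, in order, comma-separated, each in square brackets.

/efogoguw/:
  Rule 1 Regressive Voicing Assimilation: no change — [efogoguw]
  Rule 2 Palatal Assibilation: no change — [efogoguw]
  Rule 3 Initial Consonant Epenthesis: [efogoguw] → [tefogoguw]
/enipgus/:
  Rule 1 Regressive Voicing Assimilation: [enipgus] → [enibgus]
  Rule 2 Palatal Assibilation: no change — [enibgus]
  Rule 3 Initial Consonant Epenthesis: [enibgus] → [tenibgus]
/efabdab/:
  Rule 1 Regressive Voicing Assimilation: no change — [efabdab]
  Rule 2 Palatal Assibilation: no change — [efabdab]
  Rule 3 Initial Consonant Epenthesis: [efabdab] → [tefabdab]

[tefogoguw], [tenibgus], [tefabdab]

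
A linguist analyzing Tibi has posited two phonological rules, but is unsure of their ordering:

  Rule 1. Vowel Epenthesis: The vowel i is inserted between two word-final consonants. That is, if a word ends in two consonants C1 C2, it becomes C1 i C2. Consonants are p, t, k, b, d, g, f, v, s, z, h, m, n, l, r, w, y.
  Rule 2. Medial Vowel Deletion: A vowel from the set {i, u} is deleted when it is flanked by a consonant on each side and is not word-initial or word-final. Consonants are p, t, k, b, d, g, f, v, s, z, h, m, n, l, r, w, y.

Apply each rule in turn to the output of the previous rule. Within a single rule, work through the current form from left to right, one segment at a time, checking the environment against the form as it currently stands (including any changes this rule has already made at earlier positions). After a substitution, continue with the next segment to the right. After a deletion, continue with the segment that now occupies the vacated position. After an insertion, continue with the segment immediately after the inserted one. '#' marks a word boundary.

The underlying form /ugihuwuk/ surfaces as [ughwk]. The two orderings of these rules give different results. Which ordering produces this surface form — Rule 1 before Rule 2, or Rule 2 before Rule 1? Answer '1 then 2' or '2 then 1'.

Order 1 then 2:
  1 Vowel Epenthesis: no change — [ugihuwuk]
  2 Medial Vowel Deletion: [ugihuwuk] → [ughwk]
  result: [ughwk]
Order 2 then 1:
  2 Medial Vowel Deletion: [ugihuwuk] → [ughwk]
  1 Vowel Epenthesis: [ughwk] → [ughwik]
  result: [ughwik]

1 then 2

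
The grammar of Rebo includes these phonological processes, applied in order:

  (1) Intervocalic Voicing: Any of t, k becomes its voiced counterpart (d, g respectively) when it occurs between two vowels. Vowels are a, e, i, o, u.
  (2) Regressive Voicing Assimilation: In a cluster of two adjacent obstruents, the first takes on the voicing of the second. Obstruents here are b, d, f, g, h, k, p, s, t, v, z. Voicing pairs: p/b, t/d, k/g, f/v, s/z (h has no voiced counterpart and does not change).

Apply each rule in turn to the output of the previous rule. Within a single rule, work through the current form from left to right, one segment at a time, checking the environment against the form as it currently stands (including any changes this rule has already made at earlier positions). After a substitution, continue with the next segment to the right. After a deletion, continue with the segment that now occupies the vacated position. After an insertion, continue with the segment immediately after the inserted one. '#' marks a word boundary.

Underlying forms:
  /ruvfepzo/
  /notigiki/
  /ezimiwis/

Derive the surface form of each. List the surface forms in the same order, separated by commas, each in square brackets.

/ruvfepzo/:
  (1) Intervocalic Voicing: no change — [ruvfepzo]
  (2) Regressive Voicing Assimilation: [ruvfepzo] → [ruffebzo]
/notigiki/:
  (1) Intervocalic Voicing: [notigiki] → [nodigigi]
  (2) Regressive Voicing Assimilation: no change — [nodigigi]
/ezimiwis/:
  (1) Intervocalic Voicing: no change — [ezimiwis]
  (2) Regressive Voicing Assimilation: no change — [ezimiwis]

[ruffebzo], [nodigigi], [ezimiwis]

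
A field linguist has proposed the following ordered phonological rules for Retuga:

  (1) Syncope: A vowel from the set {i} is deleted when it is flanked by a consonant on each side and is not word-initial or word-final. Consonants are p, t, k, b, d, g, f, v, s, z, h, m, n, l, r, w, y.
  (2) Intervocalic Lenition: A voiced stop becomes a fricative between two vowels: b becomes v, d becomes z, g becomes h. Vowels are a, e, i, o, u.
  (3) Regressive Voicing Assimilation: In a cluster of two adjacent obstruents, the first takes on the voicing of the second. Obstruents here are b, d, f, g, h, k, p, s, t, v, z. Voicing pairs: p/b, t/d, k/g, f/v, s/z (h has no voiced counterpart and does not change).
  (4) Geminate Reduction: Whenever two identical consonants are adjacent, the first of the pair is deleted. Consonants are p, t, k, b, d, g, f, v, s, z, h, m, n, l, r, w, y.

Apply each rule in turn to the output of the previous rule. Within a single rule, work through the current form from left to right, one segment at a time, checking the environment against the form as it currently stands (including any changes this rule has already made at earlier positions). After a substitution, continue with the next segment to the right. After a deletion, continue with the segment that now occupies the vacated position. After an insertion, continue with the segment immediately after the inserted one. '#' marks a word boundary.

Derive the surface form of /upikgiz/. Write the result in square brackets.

(1) Syncope: [upikgiz] → [upkgz]
(2) Intervocalic Lenition: no change — [upkgz]
(3) Regressive Voicing Assimilation: [upkgz] → [upggz]
(4) Geminate Reduction: [upggz] → [upgz]

[upgz]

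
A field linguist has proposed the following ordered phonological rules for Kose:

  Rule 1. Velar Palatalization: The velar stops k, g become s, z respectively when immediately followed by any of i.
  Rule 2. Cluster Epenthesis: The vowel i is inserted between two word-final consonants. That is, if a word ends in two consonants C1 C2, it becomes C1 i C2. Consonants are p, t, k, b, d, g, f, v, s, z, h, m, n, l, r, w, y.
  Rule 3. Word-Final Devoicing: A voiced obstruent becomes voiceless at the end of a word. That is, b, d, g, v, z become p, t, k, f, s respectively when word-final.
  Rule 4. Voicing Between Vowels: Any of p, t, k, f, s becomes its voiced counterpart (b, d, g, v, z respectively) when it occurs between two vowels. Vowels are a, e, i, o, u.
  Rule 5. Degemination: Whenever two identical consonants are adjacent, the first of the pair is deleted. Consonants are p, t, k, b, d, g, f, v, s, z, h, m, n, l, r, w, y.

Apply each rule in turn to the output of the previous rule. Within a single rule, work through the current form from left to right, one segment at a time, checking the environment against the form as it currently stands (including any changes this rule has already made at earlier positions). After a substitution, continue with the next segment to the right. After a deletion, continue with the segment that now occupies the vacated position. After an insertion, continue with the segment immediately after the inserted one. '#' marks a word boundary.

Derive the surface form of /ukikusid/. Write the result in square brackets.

Rule 1 Velar Palatalization: [ukikusid] → [usikusid]
Rule 2 Cluster Epenthesis: no change — [usikusid]
Rule 3 Word-Final Devoicing: [usikusid] → [usikusit]
Rule 4 Voicing Between Vowels: [usikusit] → [uziguzit]
Rule 5 Degemination: no change — [uziguzit]

[uziguzit]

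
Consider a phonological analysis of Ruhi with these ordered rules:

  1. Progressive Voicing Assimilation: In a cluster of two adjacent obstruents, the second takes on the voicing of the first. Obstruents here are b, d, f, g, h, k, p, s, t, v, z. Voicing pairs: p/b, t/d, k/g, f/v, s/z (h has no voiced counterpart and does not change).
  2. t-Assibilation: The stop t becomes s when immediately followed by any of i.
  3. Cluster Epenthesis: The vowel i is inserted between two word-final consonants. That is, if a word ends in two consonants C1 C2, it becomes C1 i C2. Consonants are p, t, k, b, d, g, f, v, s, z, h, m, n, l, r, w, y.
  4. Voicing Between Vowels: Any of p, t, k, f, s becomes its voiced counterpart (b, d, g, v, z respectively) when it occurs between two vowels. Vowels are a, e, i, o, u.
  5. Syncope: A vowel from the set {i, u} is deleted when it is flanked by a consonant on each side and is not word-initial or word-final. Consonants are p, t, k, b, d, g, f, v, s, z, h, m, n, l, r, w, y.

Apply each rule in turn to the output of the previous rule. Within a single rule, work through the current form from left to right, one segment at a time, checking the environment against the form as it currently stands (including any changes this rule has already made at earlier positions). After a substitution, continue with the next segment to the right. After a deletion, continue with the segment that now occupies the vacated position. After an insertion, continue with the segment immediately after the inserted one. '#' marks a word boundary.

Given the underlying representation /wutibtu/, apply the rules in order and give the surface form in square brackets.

1 Progressive Voicing Assimilation: [wutibtu] → [wutibdu]
2 t-Assibilation: [wutibdu] → [wusibdu]
3 Cluster Epenthesis: no change — [wusibdu]
4 Voicing Between Vowels: [wusibdu] → [wuzibdu]
5 Syncope: [wuzibdu] → [wzbdu]

[wzbdu]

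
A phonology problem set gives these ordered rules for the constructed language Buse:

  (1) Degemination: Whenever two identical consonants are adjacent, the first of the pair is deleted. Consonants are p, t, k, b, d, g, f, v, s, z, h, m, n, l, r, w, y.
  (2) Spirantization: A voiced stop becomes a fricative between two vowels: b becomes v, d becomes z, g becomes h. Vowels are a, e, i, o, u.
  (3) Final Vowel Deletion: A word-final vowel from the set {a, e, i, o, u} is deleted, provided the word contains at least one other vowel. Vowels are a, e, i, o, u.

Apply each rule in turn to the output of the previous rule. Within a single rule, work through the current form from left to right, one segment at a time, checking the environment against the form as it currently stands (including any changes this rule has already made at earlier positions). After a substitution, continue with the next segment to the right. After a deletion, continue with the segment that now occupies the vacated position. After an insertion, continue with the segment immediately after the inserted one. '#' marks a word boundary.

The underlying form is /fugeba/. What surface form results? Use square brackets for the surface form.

(1) Degemination: no change — [fugeba]
(2) Spirantization: [fugeba] → [fuheva]
(3) Final Vowel Deletion: [fuheva] → [fuhev]

[fuhev]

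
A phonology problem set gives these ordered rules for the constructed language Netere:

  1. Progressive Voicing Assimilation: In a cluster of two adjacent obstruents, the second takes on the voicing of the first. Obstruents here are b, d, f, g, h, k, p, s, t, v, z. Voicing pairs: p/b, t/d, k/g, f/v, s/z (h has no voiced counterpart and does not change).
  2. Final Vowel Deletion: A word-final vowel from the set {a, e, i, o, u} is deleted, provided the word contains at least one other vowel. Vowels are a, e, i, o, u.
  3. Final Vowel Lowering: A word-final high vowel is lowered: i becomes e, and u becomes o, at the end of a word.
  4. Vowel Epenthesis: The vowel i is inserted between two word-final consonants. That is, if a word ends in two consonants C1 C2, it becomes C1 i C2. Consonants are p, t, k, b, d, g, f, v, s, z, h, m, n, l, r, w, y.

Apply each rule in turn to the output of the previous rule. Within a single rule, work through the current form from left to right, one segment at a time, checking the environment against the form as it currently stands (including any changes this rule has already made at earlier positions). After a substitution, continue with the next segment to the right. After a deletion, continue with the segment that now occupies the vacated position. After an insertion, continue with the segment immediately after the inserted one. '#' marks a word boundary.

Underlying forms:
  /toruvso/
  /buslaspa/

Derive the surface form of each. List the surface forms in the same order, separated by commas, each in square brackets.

/toruvso/:
  1 Progressive Voicing Assimilation: [toruvso] → [toruvzo]
  2 Final Vowel Deletion: [toruvzo] → [toruvz]
  3 Final Vowel Lowering: no change — [toruvz]
  4 Vowel Epenthesis: [toruvz] → [toruviz]
/buslaspa/:
  1 Progressive Voicing Assimilation: no change — [buslaspa]
  2 Final Vowel Deletion: [buslaspa] → [buslasp]
  3 Final Vowel Lowering: no change — [buslasp]
  4 Vowel Epenthesis: [buslasp] → [buslasip]

[toruviz], [buslasip]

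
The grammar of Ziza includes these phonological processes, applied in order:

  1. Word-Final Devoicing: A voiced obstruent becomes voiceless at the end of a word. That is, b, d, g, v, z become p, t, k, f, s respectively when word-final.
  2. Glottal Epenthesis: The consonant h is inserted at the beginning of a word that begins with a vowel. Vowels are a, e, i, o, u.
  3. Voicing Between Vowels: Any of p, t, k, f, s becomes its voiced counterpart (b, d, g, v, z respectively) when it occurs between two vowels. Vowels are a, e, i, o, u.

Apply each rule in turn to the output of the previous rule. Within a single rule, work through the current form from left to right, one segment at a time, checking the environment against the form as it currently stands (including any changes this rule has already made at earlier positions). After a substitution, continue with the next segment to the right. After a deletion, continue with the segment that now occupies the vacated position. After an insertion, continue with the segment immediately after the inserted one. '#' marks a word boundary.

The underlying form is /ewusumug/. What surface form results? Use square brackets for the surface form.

[hewuzumuk]

1 Word-Final Devoicing: [ewusumug] → [ewusumuk]
2 Glottal Epenthesis: [ewusumuk] → [hewusumuk]
3 Voicing Between Vowels: [hewusumuk] → [hewuzumuk]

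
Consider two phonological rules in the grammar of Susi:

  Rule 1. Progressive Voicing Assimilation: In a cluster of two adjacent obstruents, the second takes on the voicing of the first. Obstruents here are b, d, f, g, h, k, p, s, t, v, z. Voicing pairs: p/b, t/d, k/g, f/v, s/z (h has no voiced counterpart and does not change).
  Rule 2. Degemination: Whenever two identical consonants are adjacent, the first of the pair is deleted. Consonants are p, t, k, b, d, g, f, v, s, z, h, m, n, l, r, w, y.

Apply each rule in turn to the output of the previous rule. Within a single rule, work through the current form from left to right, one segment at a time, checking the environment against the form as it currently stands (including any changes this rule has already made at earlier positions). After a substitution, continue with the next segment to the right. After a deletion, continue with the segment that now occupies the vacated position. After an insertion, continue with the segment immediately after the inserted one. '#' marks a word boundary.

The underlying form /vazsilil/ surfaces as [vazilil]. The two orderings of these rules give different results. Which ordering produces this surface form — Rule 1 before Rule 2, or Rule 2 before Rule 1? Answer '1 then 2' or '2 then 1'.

1 then 2

Order 1 then 2:
  1 Progressive Voicing Assimilation: [vazsilil] → [vazzilil]
  2 Degemination: [vazzilil] → [vazilil]
  result: [vazilil]
Order 2 then 1:
  2 Degemination: no change — [vazsilil]
  1 Progressive Voicing Assimilation: [vazsilil] → [vazzilil]
  result: [vazzilil]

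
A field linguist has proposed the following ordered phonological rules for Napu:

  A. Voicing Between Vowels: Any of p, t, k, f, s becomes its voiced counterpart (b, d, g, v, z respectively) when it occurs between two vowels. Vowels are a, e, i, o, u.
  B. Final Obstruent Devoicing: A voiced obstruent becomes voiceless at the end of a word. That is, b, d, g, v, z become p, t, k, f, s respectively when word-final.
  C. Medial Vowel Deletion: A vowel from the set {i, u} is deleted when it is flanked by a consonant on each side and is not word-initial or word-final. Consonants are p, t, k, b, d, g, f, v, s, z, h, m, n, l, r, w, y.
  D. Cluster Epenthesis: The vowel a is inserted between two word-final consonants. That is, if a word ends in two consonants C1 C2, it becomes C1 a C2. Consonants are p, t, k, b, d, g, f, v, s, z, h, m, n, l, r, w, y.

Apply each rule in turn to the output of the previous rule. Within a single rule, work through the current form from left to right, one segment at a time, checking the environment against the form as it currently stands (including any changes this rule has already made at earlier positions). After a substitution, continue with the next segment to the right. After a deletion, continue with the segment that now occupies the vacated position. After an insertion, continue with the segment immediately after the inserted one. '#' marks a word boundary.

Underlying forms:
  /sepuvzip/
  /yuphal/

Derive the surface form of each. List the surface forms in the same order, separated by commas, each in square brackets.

[sebvzap], [yphal]

/sepuvzip/:
  A Voicing Between Vowels: [sepuvzip] → [sebuvzip]
  B Final Obstruent Devoicing: no change — [sebuvzip]
  C Medial Vowel Deletion: [sebuvzip] → [sebvzp]
  D Cluster Epenthesis: [sebvzp] → [sebvzap]
/yuphal/:
  A Voicing Between Vowels: no change — [yuphal]
  B Final Obstruent Devoicing: no change — [yuphal]
  C Medial Vowel Deletion: [yuphal] → [yphal]
  D Cluster Epenthesis: no change — [yphal]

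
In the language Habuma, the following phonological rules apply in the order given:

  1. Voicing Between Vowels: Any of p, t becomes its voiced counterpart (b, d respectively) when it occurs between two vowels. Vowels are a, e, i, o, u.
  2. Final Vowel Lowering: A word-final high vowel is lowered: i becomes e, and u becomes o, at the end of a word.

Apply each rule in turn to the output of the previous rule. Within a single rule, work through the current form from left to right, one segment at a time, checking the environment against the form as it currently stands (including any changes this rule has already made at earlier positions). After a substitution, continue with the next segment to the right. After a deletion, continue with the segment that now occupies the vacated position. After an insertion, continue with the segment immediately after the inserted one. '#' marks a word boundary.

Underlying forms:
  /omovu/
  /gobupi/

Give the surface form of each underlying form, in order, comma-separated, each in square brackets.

[omovo], [gobube]

/omovu/:
  1 Voicing Between Vowels: no change — [omovu]
  2 Final Vowel Lowering: [omovu] → [omovo]
/gobupi/:
  1 Voicing Between Vowels: [gobupi] → [gobubi]
  2 Final Vowel Lowering: [gobubi] → [gobube]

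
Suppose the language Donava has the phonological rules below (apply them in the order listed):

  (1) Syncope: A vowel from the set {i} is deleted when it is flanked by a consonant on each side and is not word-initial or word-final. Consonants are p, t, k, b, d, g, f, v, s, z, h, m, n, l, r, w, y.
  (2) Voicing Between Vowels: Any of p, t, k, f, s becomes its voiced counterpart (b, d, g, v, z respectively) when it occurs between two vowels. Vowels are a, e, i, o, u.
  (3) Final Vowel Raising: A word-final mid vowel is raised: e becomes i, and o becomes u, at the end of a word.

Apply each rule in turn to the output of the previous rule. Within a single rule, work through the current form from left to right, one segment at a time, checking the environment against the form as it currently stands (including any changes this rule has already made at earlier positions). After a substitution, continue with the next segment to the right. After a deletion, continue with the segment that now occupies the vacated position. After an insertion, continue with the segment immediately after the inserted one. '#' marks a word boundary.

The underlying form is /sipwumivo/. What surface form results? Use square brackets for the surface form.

(1) Syncope: [sipwumivo] → [spwumvo]
(2) Voicing Between Vowels: no change — [spwumvo]
(3) Final Vowel Raising: [spwumvo] → [spwumvu]

[spwumvu]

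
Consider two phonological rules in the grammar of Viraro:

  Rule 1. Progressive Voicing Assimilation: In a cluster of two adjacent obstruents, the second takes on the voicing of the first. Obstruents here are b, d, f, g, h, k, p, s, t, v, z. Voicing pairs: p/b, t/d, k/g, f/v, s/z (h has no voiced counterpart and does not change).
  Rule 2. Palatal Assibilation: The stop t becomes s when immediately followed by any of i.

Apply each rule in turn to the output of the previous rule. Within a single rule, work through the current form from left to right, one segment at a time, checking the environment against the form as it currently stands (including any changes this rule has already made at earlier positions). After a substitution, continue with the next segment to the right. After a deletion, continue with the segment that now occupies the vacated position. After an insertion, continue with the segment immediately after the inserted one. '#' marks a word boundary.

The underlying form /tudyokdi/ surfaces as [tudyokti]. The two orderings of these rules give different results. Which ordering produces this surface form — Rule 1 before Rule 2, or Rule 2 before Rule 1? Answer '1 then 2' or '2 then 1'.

Order 1 then 2:
  1 Progressive Voicing Assimilation: [tudyokdi] → [tudyokti]
  2 Palatal Assibilation: [tudyokti] → [tudyoksi]
  result: [tudyoksi]
Order 2 then 1:
  2 Palatal Assibilation: no change — [tudyokdi]
  1 Progressive Voicing Assimilation: [tudyokdi] → [tudyokti]
  result: [tudyokti]

2 then 1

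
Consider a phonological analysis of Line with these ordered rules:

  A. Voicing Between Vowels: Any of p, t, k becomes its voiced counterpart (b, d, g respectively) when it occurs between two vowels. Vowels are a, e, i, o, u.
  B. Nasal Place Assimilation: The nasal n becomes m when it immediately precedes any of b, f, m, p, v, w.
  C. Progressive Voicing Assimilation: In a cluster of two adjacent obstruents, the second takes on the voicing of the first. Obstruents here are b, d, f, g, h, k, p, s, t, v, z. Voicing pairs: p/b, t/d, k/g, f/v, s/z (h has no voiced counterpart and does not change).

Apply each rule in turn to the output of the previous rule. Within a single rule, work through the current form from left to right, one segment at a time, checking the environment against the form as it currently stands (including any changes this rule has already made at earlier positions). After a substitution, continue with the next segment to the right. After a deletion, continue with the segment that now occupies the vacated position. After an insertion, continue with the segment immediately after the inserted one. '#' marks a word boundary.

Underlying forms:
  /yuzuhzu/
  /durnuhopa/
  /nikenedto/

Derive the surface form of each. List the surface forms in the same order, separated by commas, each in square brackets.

[yuzuhsu], [durnuhoba], [nigeneddo]

/yuzuhzu/:
  A Voicing Between Vowels: no change — [yuzuhzu]
  B Nasal Place Assimilation: no change — [yuzuhzu]
  C Progressive Voicing Assimilation: [yuzuhzu] → [yuzuhsu]
/durnuhopa/:
  A Voicing Between Vowels: [durnuhopa] → [durnuhoba]
  B Nasal Place Assimilation: no change — [durnuhoba]
  C Progressive Voicing Assimilation: no change — [durnuhoba]
/nikenedto/:
  A Voicing Between Vowels: [nikenedto] → [nigenedto]
  B Nasal Place Assimilation: no change — [nigenedto]
  C Progressive Voicing Assimilation: [nigenedto] → [nigeneddo]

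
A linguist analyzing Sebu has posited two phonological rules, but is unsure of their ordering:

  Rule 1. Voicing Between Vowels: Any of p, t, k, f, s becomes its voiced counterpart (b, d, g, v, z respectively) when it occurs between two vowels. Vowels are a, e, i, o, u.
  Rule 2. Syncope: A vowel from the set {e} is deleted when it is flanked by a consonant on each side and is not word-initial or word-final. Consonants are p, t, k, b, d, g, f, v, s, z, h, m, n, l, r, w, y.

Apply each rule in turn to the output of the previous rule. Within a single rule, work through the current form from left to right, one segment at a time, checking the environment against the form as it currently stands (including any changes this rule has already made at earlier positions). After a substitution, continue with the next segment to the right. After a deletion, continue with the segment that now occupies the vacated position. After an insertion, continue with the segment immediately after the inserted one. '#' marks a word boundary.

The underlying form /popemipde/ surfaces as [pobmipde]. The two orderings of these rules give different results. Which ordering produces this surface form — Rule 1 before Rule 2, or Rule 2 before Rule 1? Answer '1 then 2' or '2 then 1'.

1 then 2

Order 1 then 2:
  1 Voicing Between Vowels: [popemipde] → [pobemipde]
  2 Syncope: [pobemipde] → [pobmipde]
  result: [pobmipde]
Order 2 then 1:
  2 Syncope: [popemipde] → [popmipde]
  1 Voicing Between Vowels: no change — [popmipde]
  result: [popmipde]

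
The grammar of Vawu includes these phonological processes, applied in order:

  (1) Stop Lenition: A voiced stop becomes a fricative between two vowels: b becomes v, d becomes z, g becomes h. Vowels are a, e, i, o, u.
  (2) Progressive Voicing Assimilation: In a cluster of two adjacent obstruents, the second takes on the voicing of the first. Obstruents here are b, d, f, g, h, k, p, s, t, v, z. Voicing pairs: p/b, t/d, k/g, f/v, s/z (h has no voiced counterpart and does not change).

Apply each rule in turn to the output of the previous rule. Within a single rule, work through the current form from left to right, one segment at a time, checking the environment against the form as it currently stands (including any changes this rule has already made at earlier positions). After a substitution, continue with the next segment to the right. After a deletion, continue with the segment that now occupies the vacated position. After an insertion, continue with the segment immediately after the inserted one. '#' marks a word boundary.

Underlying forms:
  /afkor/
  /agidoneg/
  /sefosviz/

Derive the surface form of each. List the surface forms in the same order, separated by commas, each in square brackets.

[afkor], [ahizoneg], [sefosfiz]

/afkor/:
  (1) Stop Lenition: no change — [afkor]
  (2) Progressive Voicing Assimilation: no change — [afkor]
/agidoneg/:
  (1) Stop Lenition: [agidoneg] → [ahizoneg]
  (2) Progressive Voicing Assimilation: no change — [ahizoneg]
/sefosviz/:
  (1) Stop Lenition: no change — [sefosviz]
  (2) Progressive Voicing Assimilation: [sefosviz] → [sefosfiz]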